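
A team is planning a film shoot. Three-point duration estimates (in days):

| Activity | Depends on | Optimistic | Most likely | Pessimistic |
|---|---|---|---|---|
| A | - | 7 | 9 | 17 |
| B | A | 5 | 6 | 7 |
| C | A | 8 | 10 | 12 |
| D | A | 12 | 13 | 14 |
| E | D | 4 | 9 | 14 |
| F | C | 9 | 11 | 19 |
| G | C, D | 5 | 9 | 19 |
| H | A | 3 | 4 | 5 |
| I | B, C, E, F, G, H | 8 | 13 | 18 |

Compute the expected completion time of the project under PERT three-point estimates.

46 days

te_A = (7 + 4·9 + 17)/6 = 60/6 = 10
te_B = (5 + 4·6 + 7)/6 = 36/6 = 6
te_C = (8 + 4·10 + 12)/6 = 60/6 = 10
te_D = (12 + 4·13 + 14)/6 = 78/6 = 13
te_E = (4 + 4·9 + 14)/6 = 54/6 = 9
te_F = (9 + 4·11 + 19)/6 = 72/6 = 12
te_G = (5 + 4·9 + 19)/6 = 60/6 = 10
te_H = (3 + 4·4 + 5)/6 = 24/6 = 4
te_I = (8 + 4·13 + 18)/6 = 78/6 = 13

Forward pass:
ES_A = 0; EF_A = 10
ES_B = 10; EF_B = 10+6 = 16
ES_C = 10; EF_C = 10+10 = 20
ES_D = 10; EF_D = 10+13 = 23
ES_E = 23; EF_E = 23+9 = 32
ES_F = 20; EF_F = 20+12 = 32
ES_G = max(EF_C=20, EF_D=23) = 23; EF_G = 23+10 = 33
ES_H = 10; EF_H = 10+4 = 14
ES_I = max(EF_B=16, EF_C=20, EF_E=32, EF_F=32, EF_G=33, EF_H=14) = 33; EF_I = 33+13 = 46
Expected project duration μ = 46 days. Critical path: A → D → G → I.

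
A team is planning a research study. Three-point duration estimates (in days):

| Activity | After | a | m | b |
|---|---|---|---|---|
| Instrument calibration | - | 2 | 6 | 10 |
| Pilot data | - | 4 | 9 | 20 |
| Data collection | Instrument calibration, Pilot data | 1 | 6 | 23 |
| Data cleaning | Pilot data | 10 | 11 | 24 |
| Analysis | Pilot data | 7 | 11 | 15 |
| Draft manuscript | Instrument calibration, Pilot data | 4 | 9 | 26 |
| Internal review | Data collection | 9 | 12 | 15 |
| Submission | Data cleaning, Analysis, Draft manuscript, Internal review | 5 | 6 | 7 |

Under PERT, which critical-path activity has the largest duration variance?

te_Instrument calibration = (2 + 4·6 + 10)/6 = 36/6 = 6; σ²_Instrument calibration = ((10−2)/6)² = 1.778
te_Pilot data = (4 + 4·9 + 20)/6 = 60/6 = 10; σ²_Pilot data = ((20−4)/6)² = 7.111
te_Data collection = (1 + 4·6 + 23)/6 = 48/6 = 8; σ²_Data collection = ((23−1)/6)² = 13.444
te_Data cleaning = (10 + 4·11 + 24)/6 = 78/6 = 13; σ²_Data cleaning = ((24−10)/6)² = 5.444
te_Analysis = (7 + 4·11 + 15)/6 = 66/6 = 11; σ²_Analysis = ((15−7)/6)² = 1.778
te_Draft manuscript = (4 + 4·9 + 26)/6 = 66/6 = 11; σ²_Draft manuscript = ((26−4)/6)² = 13.444
te_Internal review = (9 + 4·12 + 15)/6 = 72/6 = 12; σ²_Internal review = ((15−9)/6)² = 1.000
te_Submission = (5 + 4·6 + 7)/6 = 36/6 = 6; σ²_Submission = ((7−5)/6)² = 0.111

Forward pass:
ES_Instrument calibration = 0; EF_Instrument calibration = 6
ES_Pilot data = 0; EF_Pilot data = 10
ES_Data collection = max(EF_Instrument calibration=6, EF_Pilot data=10) = 10; EF_Data collection = 10+8 = 18
ES_Data cleaning = 10; EF_Data cleaning = 10+13 = 23
ES_Analysis = 10; EF_Analysis = 10+11 = 21
ES_Draft manuscript = max(EF_Instrument calibration=6, EF_Pilot data=10) = 10; EF_Draft manuscript = 10+11 = 21
ES_Internal review = 18; EF_Internal review = 18+12 = 30
ES_Submission = max(EF_Data cleaning=23, EF_Analysis=21, EF_Draft manuscript=21, EF_Internal review=30) = 30; EF_Submission = 30+6 = 36
Expected project duration μ = 36 days. Critical path: Pilot data → Data collection → Internal review → Submission.

Variances on critical path: σ²_Pilot data=7.111, σ²_Data collection=13.444, σ²_Internal review=1.000, σ²_Submission=0.111.
Largest is σ²_Data collection = 13.444.

Data collection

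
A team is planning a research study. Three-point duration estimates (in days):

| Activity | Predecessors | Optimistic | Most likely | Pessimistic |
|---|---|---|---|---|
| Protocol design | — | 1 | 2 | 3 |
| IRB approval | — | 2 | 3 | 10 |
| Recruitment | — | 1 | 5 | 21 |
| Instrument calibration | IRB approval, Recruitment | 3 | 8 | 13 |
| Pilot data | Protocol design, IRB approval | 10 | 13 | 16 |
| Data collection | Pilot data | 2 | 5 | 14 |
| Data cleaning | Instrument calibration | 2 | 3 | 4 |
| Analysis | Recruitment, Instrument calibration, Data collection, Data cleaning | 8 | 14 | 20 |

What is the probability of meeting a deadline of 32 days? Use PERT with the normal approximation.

0.064

te_Protocol design = (1 + 4·2 + 3)/6 = 12/6 = 2; σ²_Protocol design = ((3−1)/6)² = 0.111
te_IRB approval = (2 + 4·3 + 10)/6 = 24/6 = 4; σ²_IRB approval = ((10−2)/6)² = 1.778
te_Recruitment = (1 + 4·5 + 21)/6 = 42/6 = 7; σ²_Recruitment = ((21−1)/6)² = 11.111
te_Instrument calibration = (3 + 4·8 + 13)/6 = 48/6 = 8; σ²_Instrument calibration = ((13−3)/6)² = 2.778
te_Pilot data = (10 + 4·13 + 16)/6 = 78/6 = 13; σ²_Pilot data = ((16−10)/6)² = 1.000
te_Data collection = (2 + 4·5 + 14)/6 = 36/6 = 6; σ²_Data collection = ((14−2)/6)² = 4.000
te_Data cleaning = (2 + 4·3 + 4)/6 = 18/6 = 3; σ²_Data cleaning = ((4−2)/6)² = 0.111
te_Analysis = (8 + 4·14 + 20)/6 = 84/6 = 14; σ²_Analysis = ((20−8)/6)² = 4.000

Forward pass:
ES_Protocol design = 0; EF_Protocol design = 2
ES_IRB approval = 0; EF_IRB approval = 4
ES_Recruitment = 0; EF_Recruitment = 7
ES_Instrument calibration = max(EF_IRB approval=4, EF_Recruitment=7) = 7; EF_Instrument calibration = 7+8 = 15
ES_Pilot data = max(EF_Protocol design=2, EF_IRB approval=4) = 4; EF_Pilot data = 4+13 = 17
ES_Data collection = 17; EF_Data collection = 17+6 = 23
ES_Data cleaning = 15; EF_Data cleaning = 15+3 = 18
ES_Analysis = max(EF_Recruitment=7, EF_Instrument calibration=15, EF_Data collection=23, EF_Data cleaning=18) = 23; EF_Analysis = 23+14 = 37
Expected project duration μ = 37 days. Critical path: IRB approval → Pilot data → Data collection → Analysis.

Variance along critical path = 1.778 + 1.000 + 4.000 + 4.000 = 10.778; σ = √10.778 = 3.283 days.
Z = (32 − 37) / 3.283 = -1.523
P(T ≤ 32) = Φ(-1.523) ≈ 0.064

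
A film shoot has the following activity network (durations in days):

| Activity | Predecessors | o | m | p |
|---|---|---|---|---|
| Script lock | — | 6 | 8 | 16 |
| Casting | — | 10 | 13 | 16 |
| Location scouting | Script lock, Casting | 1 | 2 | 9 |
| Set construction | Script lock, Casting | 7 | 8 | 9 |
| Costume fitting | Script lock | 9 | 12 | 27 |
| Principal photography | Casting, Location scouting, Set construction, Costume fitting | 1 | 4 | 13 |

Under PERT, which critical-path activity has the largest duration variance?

te_Script lock = (6 + 4·8 + 16)/6 = 54/6 = 9; σ²_Script lock = ((16−6)/6)² = 2.778
te_Casting = (10 + 4·13 + 16)/6 = 78/6 = 13; σ²_Casting = ((16−10)/6)² = 1.000
te_Location scouting = (1 + 4·2 + 9)/6 = 18/6 = 3; σ²_Location scouting = ((9−1)/6)² = 1.778
te_Set construction = (7 + 4·8 + 9)/6 = 48/6 = 8; σ²_Set construction = ((9−7)/6)² = 0.111
te_Costume fitting = (9 + 4·12 + 27)/6 = 84/6 = 14; σ²_Costume fitting = ((27−9)/6)² = 9.000
te_Principal photography = (1 + 4·4 + 13)/6 = 30/6 = 5; σ²_Principal photography = ((13−1)/6)² = 4.000

Forward pass:
ES_Script lock = 0; EF_Script lock = 9
ES_Casting = 0; EF_Casting = 13
ES_Location scouting = max(EF_Script lock=9, EF_Casting=13) = 13; EF_Location scouting = 13+3 = 16
ES_Set construction = max(EF_Script lock=9, EF_Casting=13) = 13; EF_Set construction = 13+8 = 21
ES_Costume fitting = 9; EF_Costume fitting = 9+14 = 23
ES_Principal photography = max(EF_Casting=13, EF_Location scouting=16, EF_Set construction=21, EF_Costume fitting=23) = 23; EF_Principal photography = 23+5 = 28
Expected project duration μ = 28 days. Critical path: Script lock → Costume fitting → Principal photography.

Variances on critical path: σ²_Script lock=2.778, σ²_Costume fitting=9.000, σ²_Principal photography=4.000.
Largest is σ²_Costume fitting = 9.000.

Costume fitting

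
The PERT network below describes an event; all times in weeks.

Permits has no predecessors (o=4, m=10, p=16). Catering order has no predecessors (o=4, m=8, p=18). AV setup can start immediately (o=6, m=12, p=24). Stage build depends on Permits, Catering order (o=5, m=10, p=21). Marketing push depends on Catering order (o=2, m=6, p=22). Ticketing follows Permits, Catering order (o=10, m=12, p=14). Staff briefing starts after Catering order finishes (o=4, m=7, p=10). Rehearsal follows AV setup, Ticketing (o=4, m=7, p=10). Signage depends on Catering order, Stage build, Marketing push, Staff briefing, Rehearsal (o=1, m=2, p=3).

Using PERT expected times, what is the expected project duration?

te_Permits = (4 + 4·10 + 16)/6 = 60/6 = 10
te_Catering order = (4 + 4·8 + 18)/6 = 54/6 = 9
te_AV setup = (6 + 4·12 + 24)/6 = 78/6 = 13
te_Stage build = (5 + 4·10 + 21)/6 = 66/6 = 11
te_Marketing push = (2 + 4·6 + 22)/6 = 48/6 = 8
te_Ticketing = (10 + 4·12 + 14)/6 = 72/6 = 12
te_Staff briefing = (4 + 4·7 + 10)/6 = 42/6 = 7
te_Rehearsal = (4 + 4·7 + 10)/6 = 42/6 = 7
te_Signage = (1 + 4·2 + 3)/6 = 12/6 = 2

Forward pass:
ES_Permits = 0; EF_Permits = 10
ES_Catering order = 0; EF_Catering order = 9
ES_AV setup = 0; EF_AV setup = 13
ES_Stage build = max(EF_Permits=10, EF_Catering order=9) = 10; EF_Stage build = 10+11 = 21
ES_Marketing push = 9; EF_Marketing push = 9+8 = 17
ES_Ticketing = max(EF_Permits=10, EF_Catering order=9) = 10; EF_Ticketing = 10+12 = 22
ES_Staff briefing = 9; EF_Staff briefing = 9+7 = 16
ES_Rehearsal = max(EF_AV setup=13, EF_Ticketing=22) = 22; EF_Rehearsal = 22+7 = 29
ES_Signage = max(EF_Catering order=9, EF_Stage build=21, EF_Marketing push=17, EF_Staff briefing=16, EF_Rehearsal=29) = 29; EF_Signage = 29+2 = 31
Expected project duration μ = 31 weeks. Critical path: Permits → Ticketing → Rehearsal → Signage.

31 weeks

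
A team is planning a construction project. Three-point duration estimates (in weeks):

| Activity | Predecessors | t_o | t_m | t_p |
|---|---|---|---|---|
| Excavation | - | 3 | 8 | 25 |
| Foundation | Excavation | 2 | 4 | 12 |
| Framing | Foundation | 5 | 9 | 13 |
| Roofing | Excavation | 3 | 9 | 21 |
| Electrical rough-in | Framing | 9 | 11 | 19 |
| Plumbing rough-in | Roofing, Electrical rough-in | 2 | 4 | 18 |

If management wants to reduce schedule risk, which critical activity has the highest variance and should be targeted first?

te_Excavation = (3 + 4·8 + 25)/6 = 60/6 = 10; σ²_Excavation = ((25−3)/6)² = 13.444
te_Foundation = (2 + 4·4 + 12)/6 = 30/6 = 5; σ²_Foundation = ((12−2)/6)² = 2.778
te_Framing = (5 + 4·9 + 13)/6 = 54/6 = 9; σ²_Framing = ((13−5)/6)² = 1.778
te_Roofing = (3 + 4·9 + 21)/6 = 60/6 = 10; σ²_Roofing = ((21−3)/6)² = 9.000
te_Electrical rough-in = (9 + 4·11 + 19)/6 = 72/6 = 12; σ²_Electrical rough-in = ((19−9)/6)² = 2.778
te_Plumbing rough-in = (2 + 4·4 + 18)/6 = 36/6 = 6; σ²_Plumbing rough-in = ((18−2)/6)² = 7.111

Forward pass:
ES_Excavation = 0; EF_Excavation = 10
ES_Foundation = 10; EF_Foundation = 10+5 = 15
ES_Framing = 15; EF_Framing = 15+9 = 24
ES_Roofing = 10; EF_Roofing = 10+10 = 20
ES_Electrical rough-in = 24; EF_Electrical rough-in = 24+12 = 36
ES_Plumbing rough-in = max(EF_Roofing=20, EF_Electrical rough-in=36) = 36; EF_Plumbing rough-in = 36+6 = 42
Expected project duration μ = 42 weeks. Critical path: Excavation → Foundation → Framing → Electrical rough-in → Plumbing rough-in.

Variances on critical path: σ²_Excavation=13.444, σ²_Foundation=2.778, σ²_Framing=1.778, σ²_Electrical rough-in=2.778, σ²_Plumbing rough-in=7.111.
Largest is σ²_Excavation = 13.444.

Excavation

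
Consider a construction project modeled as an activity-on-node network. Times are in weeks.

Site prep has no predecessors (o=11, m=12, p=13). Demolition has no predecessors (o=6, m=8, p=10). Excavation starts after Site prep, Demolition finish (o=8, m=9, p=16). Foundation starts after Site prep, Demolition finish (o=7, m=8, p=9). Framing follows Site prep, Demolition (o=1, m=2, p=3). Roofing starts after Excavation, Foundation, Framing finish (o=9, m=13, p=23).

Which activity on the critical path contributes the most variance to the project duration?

te_Site prep = (11 + 4·12 + 13)/6 = 72/6 = 12; σ²_Site prep = ((13−11)/6)² = 0.111
te_Demolition = (6 + 4·8 + 10)/6 = 48/6 = 8; σ²_Demolition = ((10−6)/6)² = 0.444
te_Excavation = (8 + 4·9 + 16)/6 = 60/6 = 10; σ²_Excavation = ((16−8)/6)² = 1.778
te_Foundation = (7 + 4·8 + 9)/6 = 48/6 = 8; σ²_Foundation = ((9−7)/6)² = 0.111
te_Framing = (1 + 4·2 + 3)/6 = 12/6 = 2; σ²_Framing = ((3−1)/6)² = 0.111
te_Roofing = (9 + 4·13 + 23)/6 = 84/6 = 14; σ²_Roofing = ((23−9)/6)² = 5.444

Forward pass:
ES_Site prep = 0; EF_Site prep = 12
ES_Demolition = 0; EF_Demolition = 8
ES_Excavation = max(EF_Site prep=12, EF_Demolition=8) = 12; EF_Excavation = 12+10 = 22
ES_Foundation = max(EF_Site prep=12, EF_Demolition=8) = 12; EF_Foundation = 12+8 = 20
ES_Framing = max(EF_Site prep=12, EF_Demolition=8) = 12; EF_Framing = 12+2 = 14
ES_Roofing = max(EF_Excavation=22, EF_Foundation=20, EF_Framing=14) = 22; EF_Roofing = 22+14 = 36
Expected project duration μ = 36 weeks. Critical path: Site prep → Excavation → Roofing.

Variances on critical path: σ²_Site prep=0.111, σ²_Excavation=1.778, σ²_Roofing=5.444.
Largest is σ²_Roofing = 5.444.

Roofing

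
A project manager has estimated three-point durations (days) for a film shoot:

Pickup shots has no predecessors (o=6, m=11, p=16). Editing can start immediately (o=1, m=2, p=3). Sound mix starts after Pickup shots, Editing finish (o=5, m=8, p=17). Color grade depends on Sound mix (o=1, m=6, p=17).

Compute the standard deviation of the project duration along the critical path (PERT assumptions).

3.73 days

te_Pickup shots = (6 + 4·11 + 16)/6 = 66/6 = 11; σ²_Pickup shots = ((16−6)/6)² = 2.778
te_Editing = (1 + 4·2 + 3)/6 = 12/6 = 2; σ²_Editing = ((3−1)/6)² = 0.111
te_Sound mix = (5 + 4·8 + 17)/6 = 54/6 = 9; σ²_Sound mix = ((17−5)/6)² = 4.000
te_Color grade = (1 + 4·6 + 17)/6 = 42/6 = 7; σ²_Color grade = ((17−1)/6)² = 7.111

Forward pass:
ES_Pickup shots = 0; EF_Pickup shots = 11
ES_Editing = 0; EF_Editing = 2
ES_Sound mix = max(EF_Pickup shots=11, EF_Editing=2) = 11; EF_Sound mix = 11+9 = 20
ES_Color grade = 20; EF_Color grade = 20+7 = 27
Expected project duration μ = 27 days. Critical path: Pickup shots → Sound mix → Color grade.

Variance along critical path = 2.778 + 4.000 + 7.111 = 13.889
σ = √13.889 = 3.727 days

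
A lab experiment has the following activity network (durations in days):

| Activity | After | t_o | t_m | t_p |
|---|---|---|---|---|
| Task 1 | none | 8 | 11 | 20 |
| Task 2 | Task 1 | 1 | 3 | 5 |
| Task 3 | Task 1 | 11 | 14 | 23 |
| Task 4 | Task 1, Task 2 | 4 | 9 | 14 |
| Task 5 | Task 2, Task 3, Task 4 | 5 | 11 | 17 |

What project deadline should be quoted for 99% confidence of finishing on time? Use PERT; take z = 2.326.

te_Task 1 = (8 + 4·11 + 20)/6 = 72/6 = 12; σ²_Task 1 = ((20−8)/6)² = 4.000
te_Task 2 = (1 + 4·3 + 5)/6 = 18/6 = 3; σ²_Task 2 = ((5−1)/6)² = 0.444
te_Task 3 = (11 + 4·14 + 23)/6 = 90/6 = 15; σ²_Task 3 = ((23−11)/6)² = 4.000
te_Task 4 = (4 + 4·9 + 14)/6 = 54/6 = 9; σ²_Task 4 = ((14−4)/6)² = 2.778
te_Task 5 = (5 + 4·11 + 17)/6 = 66/6 = 11; σ²_Task 5 = ((17−5)/6)² = 4.000

Forward pass:
ES_Task 1 = 0; EF_Task 1 = 12
ES_Task 2 = 12; EF_Task 2 = 12+3 = 15
ES_Task 3 = 12; EF_Task 3 = 12+15 = 27
ES_Task 4 = max(EF_Task 1=12, EF_Task 2=15) = 15; EF_Task 4 = 15+9 = 24
ES_Task 5 = max(EF_Task 2=15, EF_Task 3=27, EF_Task 4=24) = 27; EF_Task 5 = 27+11 = 38
Expected project duration μ = 38 days. Critical path: Task 1 → Task 3 → Task 5.

Variance along critical path = 4.000 + 4.000 + 4.000 = 12.000; σ = 3.464 days.
D = μ + z·σ = 38 + 2.326·3.464 = 46.1 days

46.1 days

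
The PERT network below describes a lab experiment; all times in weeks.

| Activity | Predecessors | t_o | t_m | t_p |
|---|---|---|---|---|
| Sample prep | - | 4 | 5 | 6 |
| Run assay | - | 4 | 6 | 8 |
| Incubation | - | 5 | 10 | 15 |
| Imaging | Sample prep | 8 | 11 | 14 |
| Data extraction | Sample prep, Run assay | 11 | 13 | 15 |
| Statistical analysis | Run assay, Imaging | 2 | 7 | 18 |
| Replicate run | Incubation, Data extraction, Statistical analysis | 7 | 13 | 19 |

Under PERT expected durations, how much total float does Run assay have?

te_Sample prep = (4 + 4·5 + 6)/6 = 30/6 = 5
te_Run assay = (4 + 4·6 + 8)/6 = 36/6 = 6
te_Incubation = (5 + 4·10 + 15)/6 = 60/6 = 10
te_Imaging = (8 + 4·11 + 14)/6 = 66/6 = 11
te_Data extraction = (11 + 4·13 + 15)/6 = 78/6 = 13
te_Statistical analysis = (2 + 4·7 + 18)/6 = 48/6 = 8
te_Replicate run = (7 + 4·13 + 19)/6 = 78/6 = 13

Forward pass:
ES_Sample prep = 0; EF_Sample prep = 5
ES_Run assay = 0; EF_Run assay = 6
ES_Incubation = 0; EF_Incubation = 10
ES_Imaging = 5; EF_Imaging = 5+11 = 16
ES_Data extraction = max(EF_Sample prep=5, EF_Run assay=6) = 6; EF_Data extraction = 6+13 = 19
ES_Statistical analysis = max(EF_Run assay=6, EF_Imaging=16) = 16; EF_Statistical analysis = 16+8 = 24
ES_Replicate run = max(EF_Incubation=10, EF_Data extraction=19, EF_Statistical analysis=24) = 24; EF_Replicate run = 24+13 = 37
Expected project duration μ = 37 weeks. Critical path: Sample prep → Imaging → Statistical analysis → Replicate run.

Backward pass:
LF_Replicate run = 37; LS_Replicate run = 37−13 = 24
LF_Statistical analysis = LS_Replicate run = 24; LS_Statistical analysis = 24−8 = 16
LF_Data extraction = LS_Replicate run = 24; LS_Data extraction = 24−13 = 11
LF_Imaging = LS_Statistical analysis = 16; LS_Imaging = 16−11 = 5
LF_Incubation = LS_Replicate run = 24; LS_Incubation = 24−10 = 14
LF_Run assay = min(LS_Data extraction=11, LS_Statistical analysis=16) = 11; LS_Run assay = 11−6 = 5
LF_Sample prep = min(LS_Imaging=5, LS_Data extraction=11) = 5; LS_Sample prep = 5−5 = 0
Slack_Run assay = LS_Run assay − ES_Run assay = 5 − 0 = 5

5 weeks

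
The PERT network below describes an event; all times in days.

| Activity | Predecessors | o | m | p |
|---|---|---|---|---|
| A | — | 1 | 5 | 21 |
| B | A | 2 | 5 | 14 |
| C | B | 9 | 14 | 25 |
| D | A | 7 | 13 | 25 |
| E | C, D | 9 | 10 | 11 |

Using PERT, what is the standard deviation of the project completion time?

te_A = (1 + 4·5 + 21)/6 = 42/6 = 7; σ²_A = ((21−1)/6)² = 11.111
te_B = (2 + 4·5 + 14)/6 = 36/6 = 6; σ²_B = ((14−2)/6)² = 4.000
te_C = (9 + 4·14 + 25)/6 = 90/6 = 15; σ²_C = ((25−9)/6)² = 7.111
te_D = (7 + 4·13 + 25)/6 = 84/6 = 14; σ²_D = ((25−7)/6)² = 9.000
te_E = (9 + 4·10 + 11)/6 = 60/6 = 10; σ²_E = ((11−9)/6)² = 0.111

Forward pass:
ES_A = 0; EF_A = 7
ES_B = 7; EF_B = 7+6 = 13
ES_C = 13; EF_C = 13+15 = 28
ES_D = 7; EF_D = 7+14 = 21
ES_E = max(EF_C=28, EF_D=21) = 28; EF_E = 28+10 = 38
Expected project duration μ = 38 days. Critical path: A → B → C → E.

Variance along critical path = 11.111 + 4.000 + 7.111 + 0.111 = 22.333
σ = √22.333 = 4.726 days

4.73 days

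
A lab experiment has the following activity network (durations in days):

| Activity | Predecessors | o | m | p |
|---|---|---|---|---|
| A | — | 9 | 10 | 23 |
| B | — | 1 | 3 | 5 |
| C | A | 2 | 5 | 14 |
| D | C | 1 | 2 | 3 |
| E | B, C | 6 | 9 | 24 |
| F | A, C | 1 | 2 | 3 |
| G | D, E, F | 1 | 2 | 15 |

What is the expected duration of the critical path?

te_A = (9 + 4·10 + 23)/6 = 72/6 = 12
te_B = (1 + 4·3 + 5)/6 = 18/6 = 3
te_C = (2 + 4·5 + 14)/6 = 36/6 = 6
te_D = (1 + 4·2 + 3)/6 = 12/6 = 2
te_E = (6 + 4·9 + 24)/6 = 66/6 = 11
te_F = (1 + 4·2 + 3)/6 = 12/6 = 2
te_G = (1 + 4·2 + 15)/6 = 24/6 = 4

Forward pass:
ES_A = 0; EF_A = 12
ES_B = 0; EF_B = 3
ES_C = 12; EF_C = 12+6 = 18
ES_D = 18; EF_D = 18+2 = 20
ES_E = max(EF_B=3, EF_C=18) = 18; EF_E = 18+11 = 29
ES_F = max(EF_A=12, EF_C=18) = 18; EF_F = 18+2 = 20
ES_G = max(EF_D=20, EF_E=29, EF_F=20) = 29; EF_G = 29+4 = 33
Expected project duration μ = 33 days. Critical path: A → C → E → G.

33 days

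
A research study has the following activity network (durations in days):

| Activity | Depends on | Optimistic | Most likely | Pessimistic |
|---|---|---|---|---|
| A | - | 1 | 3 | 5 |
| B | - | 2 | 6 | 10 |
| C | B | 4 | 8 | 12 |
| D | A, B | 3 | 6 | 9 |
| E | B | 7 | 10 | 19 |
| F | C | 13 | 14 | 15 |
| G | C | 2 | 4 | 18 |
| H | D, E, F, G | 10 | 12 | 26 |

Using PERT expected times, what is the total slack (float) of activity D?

te_A = (1 + 4·3 + 5)/6 = 18/6 = 3
te_B = (2 + 4·6 + 10)/6 = 36/6 = 6
te_C = (4 + 4·8 + 12)/6 = 48/6 = 8
te_D = (3 + 4·6 + 9)/6 = 36/6 = 6
te_E = (7 + 4·10 + 19)/6 = 66/6 = 11
te_F = (13 + 4·14 + 15)/6 = 84/6 = 14
te_G = (2 + 4·4 + 18)/6 = 36/6 = 6
te_H = (10 + 4·12 + 26)/6 = 84/6 = 14

Forward pass:
ES_A = 0; EF_A = 3
ES_B = 0; EF_B = 6
ES_C = 6; EF_C = 6+8 = 14
ES_D = max(EF_A=3, EF_B=6) = 6; EF_D = 6+6 = 12
ES_E = 6; EF_E = 6+11 = 17
ES_F = 14; EF_F = 14+14 = 28
ES_G = 14; EF_G = 14+6 = 20
ES_H = max(EF_D=12, EF_E=17, EF_F=28, EF_G=20) = 28; EF_H = 28+14 = 42
Expected project duration μ = 42 days. Critical path: B → C → F → H.

Backward pass:
LF_H = 42; LS_H = 42−14 = 28
LF_G = LS_H = 28; LS_G = 28−6 = 22
LF_F = LS_H = 28; LS_F = 28−14 = 14
LF_E = LS_H = 28; LS_E = 28−11 = 17
LF_D = LS_H = 28; LS_D = 28−6 = 22
LF_C = min(LS_F=14, LS_G=22) = 14; LS_C = 14−8 = 6
LF_B = min(LS_C=6, LS_D=22, LS_E=17) = 6; LS_B = 6−6 = 0
LF_A = LS_D = 22; LS_A = 22−3 = 19
Slack_D = LS_D − ES_D = 22 − 6 = 16

16 days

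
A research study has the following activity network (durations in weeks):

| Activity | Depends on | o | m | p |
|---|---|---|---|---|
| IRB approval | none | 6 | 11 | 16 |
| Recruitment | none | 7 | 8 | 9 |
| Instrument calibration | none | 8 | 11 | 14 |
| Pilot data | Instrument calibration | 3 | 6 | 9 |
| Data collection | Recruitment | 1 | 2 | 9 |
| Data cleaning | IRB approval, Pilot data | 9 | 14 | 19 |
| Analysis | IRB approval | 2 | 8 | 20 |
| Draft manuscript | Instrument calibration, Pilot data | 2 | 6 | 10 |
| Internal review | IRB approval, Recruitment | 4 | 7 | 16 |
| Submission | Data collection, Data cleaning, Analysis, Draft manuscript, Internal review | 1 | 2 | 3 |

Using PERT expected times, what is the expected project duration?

te_IRB approval = (6 + 4·11 + 16)/6 = 66/6 = 11
te_Recruitment = (7 + 4·8 + 9)/6 = 48/6 = 8
te_Instrument calibration = (8 + 4·11 + 14)/6 = 66/6 = 11
te_Pilot data = (3 + 4·6 + 9)/6 = 36/6 = 6
te_Data collection = (1 + 4·2 + 9)/6 = 18/6 = 3
te_Data cleaning = (9 + 4·14 + 19)/6 = 84/6 = 14
te_Analysis = (2 + 4·8 + 20)/6 = 54/6 = 9
te_Draft manuscript = (2 + 4·6 + 10)/6 = 36/6 = 6
te_Internal review = (4 + 4·7 + 16)/6 = 48/6 = 8
te_Submission = (1 + 4·2 + 3)/6 = 12/6 = 2

Forward pass:
ES_IRB approval = 0; EF_IRB approval = 11
ES_Recruitment = 0; EF_Recruitment = 8
ES_Instrument calibration = 0; EF_Instrument calibration = 11
ES_Pilot data = 11; EF_Pilot data = 11+6 = 17
ES_Data collection = 8; EF_Data collection = 8+3 = 11
ES_Data cleaning = max(EF_IRB approval=11, EF_Pilot data=17) = 17; EF_Data cleaning = 17+14 = 31
ES_Analysis = 11; EF_Analysis = 11+9 = 20
ES_Draft manuscript = max(EF_Instrument calibration=11, EF_Pilot data=17) = 17; EF_Draft manuscript = 17+6 = 23
ES_Internal review = max(EF_IRB approval=11, EF_Recruitment=8) = 11; EF_Internal review = 11+8 = 19
ES_Submission = max(EF_Data collection=11, EF_Data cleaning=31, EF_Analysis=20, EF_Draft manuscript=23, EF_Internal review=19) = 31; EF_Submission = 31+2 = 33
Expected project duration μ = 33 weeks. Critical path: Instrument calibration → Pilot data → Data cleaning → Submission.

33 weeks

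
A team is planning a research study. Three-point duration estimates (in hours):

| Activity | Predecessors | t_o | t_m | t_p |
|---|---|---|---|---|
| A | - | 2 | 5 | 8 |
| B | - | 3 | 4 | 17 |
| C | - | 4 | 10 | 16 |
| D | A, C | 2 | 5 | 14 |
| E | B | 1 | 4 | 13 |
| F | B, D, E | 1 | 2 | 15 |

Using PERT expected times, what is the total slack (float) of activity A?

te_A = (2 + 4·5 + 8)/6 = 30/6 = 5
te_B = (3 + 4·4 + 17)/6 = 36/6 = 6
te_C = (4 + 4·10 + 16)/6 = 60/6 = 10
te_D = (2 + 4·5 + 14)/6 = 36/6 = 6
te_E = (1 + 4·4 + 13)/6 = 30/6 = 5
te_F = (1 + 4·2 + 15)/6 = 24/6 = 4

Forward pass:
ES_A = 0; EF_A = 5
ES_B = 0; EF_B = 6
ES_C = 0; EF_C = 10
ES_D = max(EF_A=5, EF_C=10) = 10; EF_D = 10+6 = 16
ES_E = 6; EF_E = 6+5 = 11
ES_F = max(EF_B=6, EF_D=16, EF_E=11) = 16; EF_F = 16+4 = 20
Expected project duration μ = 20 hours. Critical path: C → D → F.

Backward pass:
LF_F = 20; LS_F = 20−4 = 16
LF_E = LS_F = 16; LS_E = 16−5 = 11
LF_D = LS_F = 16; LS_D = 16−6 = 10
LF_C = LS_D = 10; LS_C = 10−10 = 0
LF_B = min(LS_E=11, LS_F=16) = 11; LS_B = 11−6 = 5
LF_A = LS_D = 10; LS_A = 10−5 = 5
Slack_A = LS_A − ES_A = 5 − 0 = 5

5 hours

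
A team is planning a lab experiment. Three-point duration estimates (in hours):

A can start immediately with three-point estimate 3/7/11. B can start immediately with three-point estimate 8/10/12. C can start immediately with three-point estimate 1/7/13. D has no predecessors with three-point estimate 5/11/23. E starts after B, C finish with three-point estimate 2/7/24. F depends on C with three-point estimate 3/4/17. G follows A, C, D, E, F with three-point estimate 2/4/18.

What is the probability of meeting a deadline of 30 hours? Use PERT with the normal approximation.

te_A = (3 + 4·7 + 11)/6 = 42/6 = 7; σ²_A = ((11−3)/6)² = 1.778
te_B = (8 + 4·10 + 12)/6 = 60/6 = 10; σ²_B = ((12−8)/6)² = 0.444
te_C = (1 + 4·7 + 13)/6 = 42/6 = 7; σ²_C = ((13−1)/6)² = 4.000
te_D = (5 + 4·11 + 23)/6 = 72/6 = 12; σ²_D = ((23−5)/6)² = 9.000
te_E = (2 + 4·7 + 24)/6 = 54/6 = 9; σ²_E = ((24−2)/6)² = 13.444
te_F = (3 + 4·4 + 17)/6 = 36/6 = 6; σ²_F = ((17−3)/6)² = 5.444
te_G = (2 + 4·4 + 18)/6 = 36/6 = 6; σ²_G = ((18−2)/6)² = 7.111

Forward pass:
ES_A = 0; EF_A = 7
ES_B = 0; EF_B = 10
ES_C = 0; EF_C = 7
ES_D = 0; EF_D = 12
ES_E = max(EF_B=10, EF_C=7) = 10; EF_E = 10+9 = 19
ES_F = 7; EF_F = 7+6 = 13
ES_G = max(EF_A=7, EF_C=7, EF_D=12, EF_E=19, EF_F=13) = 19; EF_G = 19+6 = 25
Expected project duration μ = 25 hours. Critical path: B → E → G.

Variance along critical path = 0.444 + 13.444 + 7.111 = 21.000; σ = √21.000 = 4.583 hours.
Z = (30 − 25) / 4.583 = 1.091
P(T ≤ 30) = Φ(1.091) ≈ 0.862

0.862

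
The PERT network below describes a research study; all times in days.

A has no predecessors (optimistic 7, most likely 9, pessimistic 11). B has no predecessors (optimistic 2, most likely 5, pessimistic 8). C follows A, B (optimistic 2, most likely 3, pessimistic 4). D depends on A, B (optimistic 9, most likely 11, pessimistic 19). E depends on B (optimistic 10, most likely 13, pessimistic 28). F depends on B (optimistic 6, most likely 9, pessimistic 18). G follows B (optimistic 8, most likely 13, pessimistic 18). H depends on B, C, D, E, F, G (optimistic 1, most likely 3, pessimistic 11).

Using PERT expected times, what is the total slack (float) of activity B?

te_A = (7 + 4·9 + 11)/6 = 54/6 = 9
te_B = (2 + 4·5 + 8)/6 = 30/6 = 5
te_C = (2 + 4·3 + 4)/6 = 18/6 = 3
te_D = (9 + 4·11 + 19)/6 = 72/6 = 12
te_E = (10 + 4·13 + 28)/6 = 90/6 = 15
te_F = (6 + 4·9 + 18)/6 = 60/6 = 10
te_G = (8 + 4·13 + 18)/6 = 78/6 = 13
te_H = (1 + 4·3 + 11)/6 = 24/6 = 4

Forward pass:
ES_A = 0; EF_A = 9
ES_B = 0; EF_B = 5
ES_C = max(EF_A=9, EF_B=5) = 9; EF_C = 9+3 = 12
ES_D = max(EF_A=9, EF_B=5) = 9; EF_D = 9+12 = 21
ES_E = 5; EF_E = 5+15 = 20
ES_F = 5; EF_F = 5+10 = 15
ES_G = 5; EF_G = 5+13 = 18
ES_H = max(EF_B=5, EF_C=12, EF_D=21, EF_E=20, EF_F=15, EF_G=18) = 21; EF_H = 21+4 = 25
Expected project duration μ = 25 days. Critical path: A → D → H.

Backward pass:
LF_H = 25; LS_H = 25−4 = 21
LF_G = LS_H = 21; LS_G = 21−13 = 8
LF_F = LS_H = 21; LS_F = 21−10 = 11
LF_E = LS_H = 21; LS_E = 21−15 = 6
LF_D = LS_H = 21; LS_D = 21−12 = 9
LF_C = LS_H = 21; LS_C = 21−3 = 18
LF_B = min(LS_C=18, LS_D=9, LS_E=6, LS_F=11, LS_G=8, LS_H=21) = 6; LS_B = 6−5 = 1
LF_A = min(LS_C=18, LS_D=9) = 9; LS_A = 9−9 = 0
Slack_B = LS_B − ES_B = 1 − 0 = 1

1 days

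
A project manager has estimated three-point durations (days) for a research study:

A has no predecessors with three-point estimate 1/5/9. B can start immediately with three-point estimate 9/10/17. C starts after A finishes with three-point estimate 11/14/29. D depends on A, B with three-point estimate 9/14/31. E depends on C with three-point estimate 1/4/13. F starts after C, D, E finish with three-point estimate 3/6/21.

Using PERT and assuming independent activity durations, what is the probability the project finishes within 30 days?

te_A = (1 + 4·5 + 9)/6 = 30/6 = 5; σ²_A = ((9−1)/6)² = 1.778
te_B = (9 + 4·10 + 17)/6 = 66/6 = 11; σ²_B = ((17−9)/6)² = 1.778
te_C = (11 + 4·14 + 29)/6 = 96/6 = 16; σ²_C = ((29−11)/6)² = 9.000
te_D = (9 + 4·14 + 31)/6 = 96/6 = 16; σ²_D = ((31−9)/6)² = 13.444
te_E = (1 + 4·4 + 13)/6 = 30/6 = 5; σ²_E = ((13−1)/6)² = 4.000
te_F = (3 + 4·6 + 21)/6 = 48/6 = 8; σ²_F = ((21−3)/6)² = 9.000

Forward pass:
ES_A = 0; EF_A = 5
ES_B = 0; EF_B = 11
ES_C = 5; EF_C = 5+16 = 21
ES_D = max(EF_A=5, EF_B=11) = 11; EF_D = 11+16 = 27
ES_E = 21; EF_E = 21+5 = 26
ES_F = max(EF_C=21, EF_D=27, EF_E=26) = 27; EF_F = 27+8 = 35
Expected project duration μ = 35 days. Critical path: B → D → F.

Variance along critical path = 1.778 + 13.444 + 9.000 = 24.222; σ = √24.222 = 4.922 days.
Z = (30 − 35) / 4.922 = -1.016
P(T ≤ 30) = Φ(-1.016) ≈ 0.155

0.155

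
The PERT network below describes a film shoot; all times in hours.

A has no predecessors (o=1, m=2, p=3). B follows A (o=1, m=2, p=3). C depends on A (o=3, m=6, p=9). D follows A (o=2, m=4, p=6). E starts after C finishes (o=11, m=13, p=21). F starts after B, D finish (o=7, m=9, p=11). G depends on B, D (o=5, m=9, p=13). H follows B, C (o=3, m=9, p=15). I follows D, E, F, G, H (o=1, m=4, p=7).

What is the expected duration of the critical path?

te_A = (1 + 4·2 + 3)/6 = 12/6 = 2
te_B = (1 + 4·2 + 3)/6 = 12/6 = 2
te_C = (3 + 4·6 + 9)/6 = 36/6 = 6
te_D = (2 + 4·4 + 6)/6 = 24/6 = 4
te_E = (11 + 4·13 + 21)/6 = 84/6 = 14
te_F = (7 + 4·9 + 11)/6 = 54/6 = 9
te_G = (5 + 4·9 + 13)/6 = 54/6 = 9
te_H = (3 + 4·9 + 15)/6 = 54/6 = 9
te_I = (1 + 4·4 + 7)/6 = 24/6 = 4

Forward pass:
ES_A = 0; EF_A = 2
ES_B = 2; EF_B = 2+2 = 4
ES_C = 2; EF_C = 2+6 = 8
ES_D = 2; EF_D = 2+4 = 6
ES_E = 8; EF_E = 8+14 = 22
ES_F = max(EF_B=4, EF_D=6) = 6; EF_F = 6+9 = 15
ES_G = max(EF_B=4, EF_D=6) = 6; EF_G = 6+9 = 15
ES_H = max(EF_B=4, EF_C=8) = 8; EF_H = 8+9 = 17
ES_I = max(EF_D=6, EF_E=22, EF_F=15, EF_G=15, EF_H=17) = 22; EF_I = 22+4 = 26
Expected project duration μ = 26 hours. Critical path: A → C → E → I.

26 hours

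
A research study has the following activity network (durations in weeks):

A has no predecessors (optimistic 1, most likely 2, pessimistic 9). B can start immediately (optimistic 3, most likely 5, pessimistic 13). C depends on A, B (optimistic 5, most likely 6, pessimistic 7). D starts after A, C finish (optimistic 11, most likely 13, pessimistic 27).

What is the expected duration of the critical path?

27 weeks

te_A = (1 + 4·2 + 9)/6 = 18/6 = 3
te_B = (3 + 4·5 + 13)/6 = 36/6 = 6
te_C = (5 + 4·6 + 7)/6 = 36/6 = 6
te_D = (11 + 4·13 + 27)/6 = 90/6 = 15

Forward pass:
ES_A = 0; EF_A = 3
ES_B = 0; EF_B = 6
ES_C = max(EF_A=3, EF_B=6) = 6; EF_C = 6+6 = 12
ES_D = max(EF_A=3, EF_C=12) = 12; EF_D = 12+15 = 27
Expected project duration μ = 27 weeks. Critical path: B → C → D.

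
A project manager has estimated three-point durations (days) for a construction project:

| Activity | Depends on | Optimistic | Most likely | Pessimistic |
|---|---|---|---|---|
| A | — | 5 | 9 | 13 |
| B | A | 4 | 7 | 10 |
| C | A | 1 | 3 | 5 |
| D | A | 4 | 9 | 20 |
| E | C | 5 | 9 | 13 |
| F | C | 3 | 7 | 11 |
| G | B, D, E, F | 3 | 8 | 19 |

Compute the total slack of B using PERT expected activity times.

5 days

te_A = (5 + 4·9 + 13)/6 = 54/6 = 9
te_B = (4 + 4·7 + 10)/6 = 42/6 = 7
te_C = (1 + 4·3 + 5)/6 = 18/6 = 3
te_D = (4 + 4·9 + 20)/6 = 60/6 = 10
te_E = (5 + 4·9 + 13)/6 = 54/6 = 9
te_F = (3 + 4·7 + 11)/6 = 42/6 = 7
te_G = (3 + 4·8 + 19)/6 = 54/6 = 9

Forward pass:
ES_A = 0; EF_A = 9
ES_B = 9; EF_B = 9+7 = 16
ES_C = 9; EF_C = 9+3 = 12
ES_D = 9; EF_D = 9+10 = 19
ES_E = 12; EF_E = 12+9 = 21
ES_F = 12; EF_F = 12+7 = 19
ES_G = max(EF_B=16, EF_D=19, EF_E=21, EF_F=19) = 21; EF_G = 21+9 = 30
Expected project duration μ = 30 days. Critical path: A → C → E → G.

Backward pass:
LF_G = 30; LS_G = 30−9 = 21
LF_F = LS_G = 21; LS_F = 21−7 = 14
LF_E = LS_G = 21; LS_E = 21−9 = 12
LF_D = LS_G = 21; LS_D = 21−10 = 11
LF_C = min(LS_E=12, LS_F=14) = 12; LS_C = 12−3 = 9
LF_B = LS_G = 21; LS_B = 21−7 = 14
LF_A = min(LS_B=14, LS_C=9, LS_D=11) = 9; LS_A = 9−9 = 0
Slack_B = LS_B − ES_B = 14 − 9 = 5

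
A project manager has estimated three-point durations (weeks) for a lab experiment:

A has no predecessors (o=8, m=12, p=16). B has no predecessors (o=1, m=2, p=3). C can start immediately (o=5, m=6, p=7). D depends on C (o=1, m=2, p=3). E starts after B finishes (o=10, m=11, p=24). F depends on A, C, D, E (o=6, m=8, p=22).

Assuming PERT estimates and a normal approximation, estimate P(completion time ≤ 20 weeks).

te_A = (8 + 4·12 + 16)/6 = 72/6 = 12; σ²_A = ((16−8)/6)² = 1.778
te_B = (1 + 4·2 + 3)/6 = 12/6 = 2; σ²_B = ((3−1)/6)² = 0.111
te_C = (5 + 4·6 + 7)/6 = 36/6 = 6; σ²_C = ((7−5)/6)² = 0.111
te_D = (1 + 4·2 + 3)/6 = 12/6 = 2; σ²_D = ((3−1)/6)² = 0.111
te_E = (10 + 4·11 + 24)/6 = 78/6 = 13; σ²_E = ((24−10)/6)² = 5.444
te_F = (6 + 4·8 + 22)/6 = 60/6 = 10; σ²_F = ((22−6)/6)² = 7.111

Forward pass:
ES_A = 0; EF_A = 12
ES_B = 0; EF_B = 2
ES_C = 0; EF_C = 6
ES_D = 6; EF_D = 6+2 = 8
ES_E = 2; EF_E = 2+13 = 15
ES_F = max(EF_A=12, EF_C=6, EF_D=8, EF_E=15) = 15; EF_F = 15+10 = 25
Expected project duration μ = 25 weeks. Critical path: B → E → F.

Variance along critical path = 0.111 + 5.444 + 7.111 = 12.667; σ = √12.667 = 3.559 weeks.
Z = (20 − 25) / 3.559 = -1.405
P(T ≤ 20) = Φ(-1.405) ≈ 0.080

0.080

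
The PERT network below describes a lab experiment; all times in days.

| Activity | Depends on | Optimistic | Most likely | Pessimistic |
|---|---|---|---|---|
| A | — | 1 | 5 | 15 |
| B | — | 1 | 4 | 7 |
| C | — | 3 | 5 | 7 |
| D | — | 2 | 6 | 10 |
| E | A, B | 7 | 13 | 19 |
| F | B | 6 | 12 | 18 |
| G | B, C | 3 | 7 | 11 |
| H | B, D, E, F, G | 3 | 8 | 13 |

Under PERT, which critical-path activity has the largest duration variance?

te_A = (1 + 4·5 + 15)/6 = 36/6 = 6; σ²_A = ((15−1)/6)² = 5.444
te_B = (1 + 4·4 + 7)/6 = 24/6 = 4; σ²_B = ((7−1)/6)² = 1.000
te_C = (3 + 4·5 + 7)/6 = 30/6 = 5; σ²_C = ((7−3)/6)² = 0.444
te_D = (2 + 4·6 + 10)/6 = 36/6 = 6; σ²_D = ((10−2)/6)² = 1.778
te_E = (7 + 4·13 + 19)/6 = 78/6 = 13; σ²_E = ((19−7)/6)² = 4.000
te_F = (6 + 4·12 + 18)/6 = 72/6 = 12; σ²_F = ((18−6)/6)² = 4.000
te_G = (3 + 4·7 + 11)/6 = 42/6 = 7; σ²_G = ((11−3)/6)² = 1.778
te_H = (3 + 4·8 + 13)/6 = 48/6 = 8; σ²_H = ((13−3)/6)² = 2.778

Forward pass:
ES_A = 0; EF_A = 6
ES_B = 0; EF_B = 4
ES_C = 0; EF_C = 5
ES_D = 0; EF_D = 6
ES_E = max(EF_A=6, EF_B=4) = 6; EF_E = 6+13 = 19
ES_F = 4; EF_F = 4+12 = 16
ES_G = max(EF_B=4, EF_C=5) = 5; EF_G = 5+7 = 12
ES_H = max(EF_B=4, EF_D=6, EF_E=19, EF_F=16, EF_G=12) = 19; EF_H = 19+8 = 27
Expected project duration μ = 27 days. Critical path: A → E → H.

Variances on critical path: σ²_A=5.444, σ²_E=4.000, σ²_H=2.778.
Largest is σ²_A = 5.444.

A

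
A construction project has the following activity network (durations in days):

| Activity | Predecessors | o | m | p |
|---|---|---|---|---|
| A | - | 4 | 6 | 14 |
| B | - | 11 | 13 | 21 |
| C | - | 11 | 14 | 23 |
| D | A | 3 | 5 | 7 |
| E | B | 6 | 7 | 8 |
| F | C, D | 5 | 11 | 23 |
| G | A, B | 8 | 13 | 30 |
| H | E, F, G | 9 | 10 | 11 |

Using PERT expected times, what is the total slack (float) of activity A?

5 days

te_A = (4 + 4·6 + 14)/6 = 42/6 = 7
te_B = (11 + 4·13 + 21)/6 = 84/6 = 14
te_C = (11 + 4·14 + 23)/6 = 90/6 = 15
te_D = (3 + 4·5 + 7)/6 = 30/6 = 5
te_E = (6 + 4·7 + 8)/6 = 42/6 = 7
te_F = (5 + 4·11 + 23)/6 = 72/6 = 12
te_G = (8 + 4·13 + 30)/6 = 90/6 = 15
te_H = (9 + 4·10 + 11)/6 = 60/6 = 10

Forward pass:
ES_A = 0; EF_A = 7
ES_B = 0; EF_B = 14
ES_C = 0; EF_C = 15
ES_D = 7; EF_D = 7+5 = 12
ES_E = 14; EF_E = 14+7 = 21
ES_F = max(EF_C=15, EF_D=12) = 15; EF_F = 15+12 = 27
ES_G = max(EF_A=7, EF_B=14) = 14; EF_G = 14+15 = 29
ES_H = max(EF_E=21, EF_F=27, EF_G=29) = 29; EF_H = 29+10 = 39
Expected project duration μ = 39 days. Critical path: B → G → H.

Backward pass:
LF_H = 39; LS_H = 39−10 = 29
LF_G = LS_H = 29; LS_G = 29−15 = 14
LF_F = LS_H = 29; LS_F = 29−12 = 17
LF_E = LS_H = 29; LS_E = 29−7 = 22
LF_D = LS_F = 17; LS_D = 17−5 = 12
LF_C = LS_F = 17; LS_C = 17−15 = 2
LF_B = min(LS_E=22, LS_G=14) = 14; LS_B = 14−14 = 0
LF_A = min(LS_D=12, LS_G=14) = 12; LS_A = 12−7 = 5
Slack_A = LS_A − ES_A = 5 − 0 = 5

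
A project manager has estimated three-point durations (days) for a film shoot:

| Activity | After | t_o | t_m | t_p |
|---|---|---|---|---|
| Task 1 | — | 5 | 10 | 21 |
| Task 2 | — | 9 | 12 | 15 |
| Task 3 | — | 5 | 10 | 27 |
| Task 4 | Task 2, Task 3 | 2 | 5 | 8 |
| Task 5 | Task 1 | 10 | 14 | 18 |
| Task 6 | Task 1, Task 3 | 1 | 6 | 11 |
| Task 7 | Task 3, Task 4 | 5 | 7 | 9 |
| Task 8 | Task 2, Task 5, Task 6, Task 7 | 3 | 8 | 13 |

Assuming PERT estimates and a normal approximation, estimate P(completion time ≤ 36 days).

te_Task 1 = (5 + 4·10 + 21)/6 = 66/6 = 11; σ²_Task 1 = ((21−5)/6)² = 7.111
te_Task 2 = (9 + 4·12 + 15)/6 = 72/6 = 12; σ²_Task 2 = ((15−9)/6)² = 1.000
te_Task 3 = (5 + 4·10 + 27)/6 = 72/6 = 12; σ²_Task 3 = ((27−5)/6)² = 13.444
te_Task 4 = (2 + 4·5 + 8)/6 = 30/6 = 5; σ²_Task 4 = ((8−2)/6)² = 1.000
te_Task 5 = (10 + 4·14 + 18)/6 = 84/6 = 14; σ²_Task 5 = ((18−10)/6)² = 1.778
te_Task 6 = (1 + 4·6 + 11)/6 = 36/6 = 6; σ²_Task 6 = ((11−1)/6)² = 2.778
te_Task 7 = (5 + 4·7 + 9)/6 = 42/6 = 7; σ²_Task 7 = ((9−5)/6)² = 0.444
te_Task 8 = (3 + 4·8 + 13)/6 = 48/6 = 8; σ²_Task 8 = ((13−3)/6)² = 2.778

Forward pass:
ES_Task 1 = 0; EF_Task 1 = 11
ES_Task 2 = 0; EF_Task 2 = 12
ES_Task 3 = 0; EF_Task 3 = 12
ES_Task 4 = max(EF_Task 2=12, EF_Task 3=12) = 12; EF_Task 4 = 12+5 = 17
ES_Task 5 = 11; EF_Task 5 = 11+14 = 25
ES_Task 6 = max(EF_Task 1=11, EF_Task 3=12) = 12; EF_Task 6 = 12+6 = 18
ES_Task 7 = max(EF_Task 3=12, EF_Task 4=17) = 17; EF_Task 7 = 17+7 = 24
ES_Task 8 = max(EF_Task 2=12, EF_Task 5=25, EF_Task 6=18, EF_Task 7=24) = 25; EF_Task 8 = 25+8 = 33
Expected project duration μ = 33 days. Critical path: Task 1 → Task 5 → Task 8.

Variance along critical path = 7.111 + 1.778 + 2.778 = 11.667; σ = √11.667 = 3.416 days.
Z = (36 − 33) / 3.416 = 0.878
P(T ≤ 36) = Φ(0.878) ≈ 0.810

0.810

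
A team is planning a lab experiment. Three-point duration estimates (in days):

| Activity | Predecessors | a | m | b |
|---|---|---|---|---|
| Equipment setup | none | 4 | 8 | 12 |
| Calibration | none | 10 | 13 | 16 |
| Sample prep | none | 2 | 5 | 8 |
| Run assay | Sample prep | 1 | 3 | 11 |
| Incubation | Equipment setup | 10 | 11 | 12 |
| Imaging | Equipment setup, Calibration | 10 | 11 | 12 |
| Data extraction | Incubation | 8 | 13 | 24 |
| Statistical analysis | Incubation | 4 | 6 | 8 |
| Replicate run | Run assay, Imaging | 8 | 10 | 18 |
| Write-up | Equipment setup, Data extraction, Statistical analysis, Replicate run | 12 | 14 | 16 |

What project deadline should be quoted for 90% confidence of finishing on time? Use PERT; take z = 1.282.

51.7 days

te_Equipment setup = (4 + 4·8 + 12)/6 = 48/6 = 8; σ²_Equipment setup = ((12−4)/6)² = 1.778
te_Calibration = (10 + 4·13 + 16)/6 = 78/6 = 13; σ²_Calibration = ((16−10)/6)² = 1.000
te_Sample prep = (2 + 4·5 + 8)/6 = 30/6 = 5; σ²_Sample prep = ((8−2)/6)² = 1.000
te_Run assay = (1 + 4·3 + 11)/6 = 24/6 = 4; σ²_Run assay = ((11−1)/6)² = 2.778
te_Incubation = (10 + 4·11 + 12)/6 = 66/6 = 11; σ²_Incubation = ((12−10)/6)² = 0.111
te_Imaging = (10 + 4·11 + 12)/6 = 66/6 = 11; σ²_Imaging = ((12−10)/6)² = 0.111
te_Data extraction = (8 + 4·13 + 24)/6 = 84/6 = 14; σ²_Data extraction = ((24−8)/6)² = 7.111
te_Statistical analysis = (4 + 4·6 + 8)/6 = 36/6 = 6; σ²_Statistical analysis = ((8−4)/6)² = 0.444
te_Replicate run = (8 + 4·10 + 18)/6 = 66/6 = 11; σ²_Replicate run = ((18−8)/6)² = 2.778
te_Write-up = (12 + 4·14 + 16)/6 = 84/6 = 14; σ²_Write-up = ((16−12)/6)² = 0.444

Forward pass:
ES_Equipment setup = 0; EF_Equipment setup = 8
ES_Calibration = 0; EF_Calibration = 13
ES_Sample prep = 0; EF_Sample prep = 5
ES_Run assay = 5; EF_Run assay = 5+4 = 9
ES_Incubation = 8; EF_Incubation = 8+11 = 19
ES_Imaging = max(EF_Equipment setup=8, EF_Calibration=13) = 13; EF_Imaging = 13+11 = 24
ES_Data extraction = 19; EF_Data extraction = 19+14 = 33
ES_Statistical analysis = 19; EF_Statistical analysis = 19+6 = 25
ES_Replicate run = max(EF_Run assay=9, EF_Imaging=24) = 24; EF_Replicate run = 24+11 = 35
ES_Write-up = max(EF_Equipment setup=8, EF_Data extraction=33, EF_Statistical analysis=25, EF_Replicate run=35) = 35; EF_Write-up = 35+14 = 49
Expected project duration μ = 49 days. Critical path: Calibration → Imaging → Replicate run → Write-up.

Variance along critical path = 1.000 + 0.111 + 2.778 + 0.444 = 4.333; σ = 2.082 days.
D = μ + z·σ = 49 + 1.282·2.082 = 51.7 days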